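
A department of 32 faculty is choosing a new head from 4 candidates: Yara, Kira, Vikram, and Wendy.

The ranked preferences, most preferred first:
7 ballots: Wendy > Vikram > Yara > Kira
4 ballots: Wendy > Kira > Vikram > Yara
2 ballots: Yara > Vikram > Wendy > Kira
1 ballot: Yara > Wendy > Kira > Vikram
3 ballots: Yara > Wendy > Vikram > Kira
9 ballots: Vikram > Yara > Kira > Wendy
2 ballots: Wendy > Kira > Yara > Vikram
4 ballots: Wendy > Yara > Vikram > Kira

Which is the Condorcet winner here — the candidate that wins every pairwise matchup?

Wendy vs Yara: 17–15
Wendy vs Kira: 23–9
Wendy vs Vikram: 21–11
Wendy beats every other candidate.

Wendy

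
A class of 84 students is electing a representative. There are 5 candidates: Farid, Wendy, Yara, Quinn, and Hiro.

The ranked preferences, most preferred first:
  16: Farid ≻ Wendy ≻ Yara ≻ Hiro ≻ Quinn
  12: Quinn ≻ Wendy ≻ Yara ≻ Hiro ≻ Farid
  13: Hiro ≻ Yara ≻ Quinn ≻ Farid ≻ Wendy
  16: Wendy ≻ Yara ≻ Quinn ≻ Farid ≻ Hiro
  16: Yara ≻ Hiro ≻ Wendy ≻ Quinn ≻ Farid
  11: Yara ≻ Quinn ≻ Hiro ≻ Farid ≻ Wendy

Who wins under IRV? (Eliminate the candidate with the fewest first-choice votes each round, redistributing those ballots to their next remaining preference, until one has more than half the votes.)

Wendy

Round 1: Farid 16, Wendy 16, Yara 27, Quinn 12, Hiro 13. Quinn eliminated.
Round 2: Farid 16, Wendy 28, Yara 27, Hiro 13. Hiro eliminated.
Round 3: Farid 16, Wendy 28, Yara 40. Farid eliminated.
Round 4: Wendy 44, Yara 40. Wendy has a majority (≥43).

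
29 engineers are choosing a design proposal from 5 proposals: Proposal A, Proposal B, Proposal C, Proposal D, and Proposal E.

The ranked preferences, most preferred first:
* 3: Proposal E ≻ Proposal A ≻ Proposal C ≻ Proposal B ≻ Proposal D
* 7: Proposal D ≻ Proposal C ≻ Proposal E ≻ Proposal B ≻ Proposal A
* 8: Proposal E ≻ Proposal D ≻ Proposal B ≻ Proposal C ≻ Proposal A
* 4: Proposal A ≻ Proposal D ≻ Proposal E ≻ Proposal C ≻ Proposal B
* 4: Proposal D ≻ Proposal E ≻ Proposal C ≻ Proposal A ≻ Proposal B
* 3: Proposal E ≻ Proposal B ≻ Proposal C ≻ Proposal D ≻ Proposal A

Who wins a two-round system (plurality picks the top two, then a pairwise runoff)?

Round 1 first-place votes: Proposal A 4, Proposal B 0, Proposal C 0, Proposal D 11, Proposal E 14. Proposal E and Proposal D advance.
Runoff: Proposal E is ranked above Proposal D on 14 ballots, Proposal D above Proposal E on 15.

Proposal D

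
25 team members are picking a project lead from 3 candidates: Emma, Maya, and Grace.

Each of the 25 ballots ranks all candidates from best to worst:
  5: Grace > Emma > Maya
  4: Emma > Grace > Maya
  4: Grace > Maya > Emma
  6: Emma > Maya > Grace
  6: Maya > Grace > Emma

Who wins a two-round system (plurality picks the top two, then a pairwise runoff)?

Grace

Round 1 first-place votes: Emma 10, Maya 6, Grace 9. Emma and Grace advance.
Runoff: Emma is ranked above Grace on 10 ballots, Grace above Emma on 15.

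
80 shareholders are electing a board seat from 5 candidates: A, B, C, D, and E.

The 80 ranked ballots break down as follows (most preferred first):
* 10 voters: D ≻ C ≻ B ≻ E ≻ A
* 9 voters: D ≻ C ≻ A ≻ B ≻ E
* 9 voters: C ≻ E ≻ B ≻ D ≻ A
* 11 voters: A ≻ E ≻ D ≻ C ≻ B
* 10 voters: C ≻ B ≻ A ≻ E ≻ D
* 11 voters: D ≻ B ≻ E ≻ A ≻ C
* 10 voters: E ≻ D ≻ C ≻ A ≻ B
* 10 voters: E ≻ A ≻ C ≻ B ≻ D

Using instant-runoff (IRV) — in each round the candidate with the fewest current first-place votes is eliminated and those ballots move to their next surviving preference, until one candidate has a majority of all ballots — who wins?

E

Round 1: A 11, B 0, C 19, D 30, E 20. B eliminated.
Round 2: A 11, C 19, D 30, E 20. A eliminated.
Round 3: C 19, D 30, E 31. C eliminated.
Round 4: D 30, E 50. E has a majority (≥41).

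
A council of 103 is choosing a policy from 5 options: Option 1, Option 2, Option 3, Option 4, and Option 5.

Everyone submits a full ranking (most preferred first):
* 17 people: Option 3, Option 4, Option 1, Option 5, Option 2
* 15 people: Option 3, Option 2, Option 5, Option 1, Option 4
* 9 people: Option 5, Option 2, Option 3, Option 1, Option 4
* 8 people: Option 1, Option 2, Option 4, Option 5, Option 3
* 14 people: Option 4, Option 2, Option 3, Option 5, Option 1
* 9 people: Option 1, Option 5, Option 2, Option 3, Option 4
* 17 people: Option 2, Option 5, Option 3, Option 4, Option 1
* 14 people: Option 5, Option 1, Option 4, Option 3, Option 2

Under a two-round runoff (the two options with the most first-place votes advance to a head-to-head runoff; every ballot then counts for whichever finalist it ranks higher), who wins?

Option 5

Round 1 first-place votes: Option 1 17, Option 2 17, Option 3 32, Option 4 14, Option 5 23. Option 3 and Option 5 advance.
Runoff: Option 3 is ranked above Option 5 on 46 ballots, Option 5 above Option 3 on 57.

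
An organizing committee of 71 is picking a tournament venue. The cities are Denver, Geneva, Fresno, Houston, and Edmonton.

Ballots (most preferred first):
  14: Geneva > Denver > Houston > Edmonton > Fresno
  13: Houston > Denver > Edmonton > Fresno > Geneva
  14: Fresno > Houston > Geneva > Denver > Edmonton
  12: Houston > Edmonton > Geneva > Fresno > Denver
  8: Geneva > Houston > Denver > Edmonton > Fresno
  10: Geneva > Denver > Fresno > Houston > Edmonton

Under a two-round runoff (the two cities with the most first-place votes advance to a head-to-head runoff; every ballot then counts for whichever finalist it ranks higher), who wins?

Houston

Round 1 first-place votes: Denver 0, Geneva 32, Fresno 14, Houston 25, Edmonton 0. Geneva and Houston advance.
Runoff: Geneva is ranked above Houston on 32 ballots, Houston above Geneva on 39.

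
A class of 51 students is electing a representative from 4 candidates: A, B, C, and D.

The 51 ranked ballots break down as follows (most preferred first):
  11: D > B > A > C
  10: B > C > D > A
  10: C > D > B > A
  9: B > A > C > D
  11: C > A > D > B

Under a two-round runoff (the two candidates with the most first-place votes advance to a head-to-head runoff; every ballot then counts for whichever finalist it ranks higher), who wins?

Round 1 first-place votes: A 0, B 19, C 21, D 11. C and B advance.
Runoff: C is ranked above B on 21 ballots, B above C on 30.

B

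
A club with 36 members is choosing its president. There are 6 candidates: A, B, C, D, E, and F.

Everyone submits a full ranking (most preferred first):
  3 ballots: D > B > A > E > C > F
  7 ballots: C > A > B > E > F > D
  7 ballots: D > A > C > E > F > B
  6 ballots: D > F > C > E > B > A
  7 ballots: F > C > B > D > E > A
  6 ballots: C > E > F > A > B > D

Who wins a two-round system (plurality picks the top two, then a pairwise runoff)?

Round 1 first-place votes: A 0, B 0, C 13, D 16, E 0, F 7. D and C advance.
Runoff: D is ranked above C on 16 ballots, C above D on 20.

C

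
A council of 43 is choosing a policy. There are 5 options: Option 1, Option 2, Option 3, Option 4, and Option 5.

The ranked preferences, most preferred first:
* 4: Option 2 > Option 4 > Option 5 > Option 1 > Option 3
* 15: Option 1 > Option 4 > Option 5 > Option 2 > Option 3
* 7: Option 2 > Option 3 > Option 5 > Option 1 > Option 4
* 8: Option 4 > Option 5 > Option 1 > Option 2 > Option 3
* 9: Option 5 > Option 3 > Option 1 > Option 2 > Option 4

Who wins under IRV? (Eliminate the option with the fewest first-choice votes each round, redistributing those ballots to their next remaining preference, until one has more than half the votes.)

Round 1: Option 1 15, Option 2 11, Option 3 0, Option 4 8, Option 5 9. Option 3 eliminated.
Round 2: Option 1 15, Option 2 11, Option 4 8, Option 5 9. Option 4 eliminated.
Round 3: Option 1 15, Option 2 11, Option 5 17. Option 2 eliminated.
Round 4: Option 1 15, Option 5 28. Option 5 has a majority (≥22).

Option 5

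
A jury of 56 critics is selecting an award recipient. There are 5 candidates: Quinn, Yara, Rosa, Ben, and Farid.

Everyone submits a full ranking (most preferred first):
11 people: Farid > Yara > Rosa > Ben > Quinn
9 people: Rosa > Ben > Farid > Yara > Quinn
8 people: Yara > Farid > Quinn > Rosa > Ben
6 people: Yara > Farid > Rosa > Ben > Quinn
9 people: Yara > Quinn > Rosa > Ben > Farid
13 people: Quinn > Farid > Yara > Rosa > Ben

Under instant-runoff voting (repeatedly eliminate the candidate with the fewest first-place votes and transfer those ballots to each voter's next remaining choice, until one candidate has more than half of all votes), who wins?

Round 1: Quinn 13, Yara 23, Rosa 9, Ben 0, Farid 11. Ben eliminated.
Round 2: Quinn 13, Yara 23, Rosa 9, Farid 11. Rosa eliminated.
Round 3: Quinn 13, Yara 23, Farid 20. Quinn eliminated.
Round 4: Yara 23, Farid 33. Farid has a majority (≥29).

Farid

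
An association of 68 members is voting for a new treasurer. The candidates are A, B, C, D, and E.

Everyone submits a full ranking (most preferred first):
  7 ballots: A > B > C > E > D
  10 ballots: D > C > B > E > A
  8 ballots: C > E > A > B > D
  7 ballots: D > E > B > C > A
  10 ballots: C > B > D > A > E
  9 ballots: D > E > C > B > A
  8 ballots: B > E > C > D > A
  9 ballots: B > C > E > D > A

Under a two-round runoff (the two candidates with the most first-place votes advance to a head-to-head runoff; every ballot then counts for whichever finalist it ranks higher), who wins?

Round 1 first-place votes: A 7, B 17, C 18, D 26, E 0. D and C advance.
Runoff: D is ranked above C on 26 ballots, C above D on 42.

C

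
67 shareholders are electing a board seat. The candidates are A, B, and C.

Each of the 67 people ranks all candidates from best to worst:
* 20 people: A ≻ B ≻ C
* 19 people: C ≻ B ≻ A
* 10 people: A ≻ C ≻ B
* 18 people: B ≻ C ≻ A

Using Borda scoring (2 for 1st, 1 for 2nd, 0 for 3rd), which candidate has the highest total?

A: 20×2 + 19×0 + 10×2 + 18×0 = 60
B: 20×1 + 19×1 + 10×0 + 18×2 = 75
C: 20×0 + 19×2 + 10×1 + 18×1 = 66

B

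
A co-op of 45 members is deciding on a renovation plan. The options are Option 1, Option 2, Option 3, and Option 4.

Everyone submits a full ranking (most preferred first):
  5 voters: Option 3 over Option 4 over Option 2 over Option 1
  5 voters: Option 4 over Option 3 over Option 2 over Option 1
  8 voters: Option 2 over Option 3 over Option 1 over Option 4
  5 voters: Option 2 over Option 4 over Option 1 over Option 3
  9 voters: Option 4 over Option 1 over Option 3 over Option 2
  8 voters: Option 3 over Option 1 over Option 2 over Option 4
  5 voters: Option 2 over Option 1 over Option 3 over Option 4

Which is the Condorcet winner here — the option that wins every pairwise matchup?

Option 3 vs Option 1: 26–19
Option 3 vs Option 2: 27–18
Option 3 vs Option 4: 26–19
Option 3 beats every other option.

Option 3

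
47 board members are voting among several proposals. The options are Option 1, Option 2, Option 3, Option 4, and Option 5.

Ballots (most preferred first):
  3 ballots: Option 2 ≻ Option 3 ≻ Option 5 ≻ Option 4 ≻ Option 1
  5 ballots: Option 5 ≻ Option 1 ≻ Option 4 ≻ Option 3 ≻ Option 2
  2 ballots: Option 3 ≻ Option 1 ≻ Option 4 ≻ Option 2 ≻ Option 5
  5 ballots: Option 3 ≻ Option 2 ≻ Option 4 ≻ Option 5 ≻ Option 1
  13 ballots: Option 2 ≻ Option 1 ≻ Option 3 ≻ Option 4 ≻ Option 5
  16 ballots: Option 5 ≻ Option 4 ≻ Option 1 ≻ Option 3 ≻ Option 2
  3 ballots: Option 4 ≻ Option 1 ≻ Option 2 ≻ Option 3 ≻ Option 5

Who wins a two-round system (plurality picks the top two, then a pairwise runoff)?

Option 2

Round 1 first-place votes: Option 1 0, Option 2 16, Option 3 7, Option 4 3, Option 5 21. Option 5 and Option 2 advance.
Runoff: Option 5 is ranked above Option 2 on 21 ballots, Option 2 above Option 5 on 26.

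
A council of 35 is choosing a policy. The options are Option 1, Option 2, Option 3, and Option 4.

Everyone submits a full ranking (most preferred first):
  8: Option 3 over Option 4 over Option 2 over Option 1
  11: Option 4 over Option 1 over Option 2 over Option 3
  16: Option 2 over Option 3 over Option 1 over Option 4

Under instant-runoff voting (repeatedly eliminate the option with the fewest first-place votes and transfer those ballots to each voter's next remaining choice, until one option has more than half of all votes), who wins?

Option 4

Round 1: Option 1 0, Option 2 16, Option 3 8, Option 4 11. Option 1 eliminated.
Round 2: Option 2 16, Option 3 8, Option 4 11. Option 3 eliminated.
Round 3: Option 2 16, Option 4 19. Option 4 has a majority (≥18).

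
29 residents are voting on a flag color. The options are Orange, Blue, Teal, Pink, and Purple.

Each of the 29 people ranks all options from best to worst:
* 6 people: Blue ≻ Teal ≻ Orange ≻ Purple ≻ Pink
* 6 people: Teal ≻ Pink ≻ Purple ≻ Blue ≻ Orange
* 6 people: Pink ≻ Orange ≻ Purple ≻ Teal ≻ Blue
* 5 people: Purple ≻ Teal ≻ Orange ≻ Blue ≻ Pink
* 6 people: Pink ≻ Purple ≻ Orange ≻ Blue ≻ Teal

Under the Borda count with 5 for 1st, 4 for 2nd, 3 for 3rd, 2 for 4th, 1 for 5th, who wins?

Orange: 6×3 + 6×1 + 6×4 + 5×3 + 6×3 = 81
Blue: 6×5 + 6×2 + 6×1 + 5×2 + 6×2 = 70
Teal: 6×4 + 6×5 + 6×2 + 5×4 + 6×1 = 92
Pink: 6×1 + 6×4 + 6×5 + 5×1 + 6×5 = 95
Purple: 6×2 + 6×3 + 6×3 + 5×5 + 6×4 = 97

Purple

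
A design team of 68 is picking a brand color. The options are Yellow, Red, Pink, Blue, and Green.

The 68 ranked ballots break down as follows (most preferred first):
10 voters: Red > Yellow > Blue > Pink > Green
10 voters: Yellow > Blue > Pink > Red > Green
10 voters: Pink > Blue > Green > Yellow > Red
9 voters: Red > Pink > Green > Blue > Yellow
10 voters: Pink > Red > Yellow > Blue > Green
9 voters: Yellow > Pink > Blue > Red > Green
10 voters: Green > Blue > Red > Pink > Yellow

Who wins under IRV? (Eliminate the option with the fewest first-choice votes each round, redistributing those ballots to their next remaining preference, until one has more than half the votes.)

Round 1: Yellow 19, Red 19, Pink 20, Blue 0, Green 10. Blue eliminated.
Round 2: Yellow 19, Red 19, Pink 20, Green 10. Green eliminated.
Round 3: Yellow 19, Red 29, Pink 20. Yellow eliminated.
Round 4: Red 29, Pink 39. Pink has a majority (≥35).

Pink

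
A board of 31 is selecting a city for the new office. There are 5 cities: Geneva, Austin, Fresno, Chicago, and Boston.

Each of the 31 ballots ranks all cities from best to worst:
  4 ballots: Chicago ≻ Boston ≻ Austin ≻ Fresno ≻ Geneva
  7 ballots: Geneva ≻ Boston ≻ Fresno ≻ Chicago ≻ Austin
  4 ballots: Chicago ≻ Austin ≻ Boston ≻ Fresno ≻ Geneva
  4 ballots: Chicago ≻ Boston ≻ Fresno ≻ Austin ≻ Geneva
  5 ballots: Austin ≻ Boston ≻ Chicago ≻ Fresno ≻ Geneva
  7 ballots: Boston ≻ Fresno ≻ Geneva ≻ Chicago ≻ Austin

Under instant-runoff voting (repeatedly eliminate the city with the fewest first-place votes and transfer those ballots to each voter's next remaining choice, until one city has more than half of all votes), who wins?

Round 1: Geneva 7, Austin 5, Fresno 0, Chicago 12, Boston 7. Fresno eliminated.
Round 2: Geneva 7, Austin 5, Chicago 12, Boston 7. Austin eliminated.
Round 3: Geneva 7, Chicago 12, Boston 12. Geneva eliminated.
Round 4: Chicago 12, Boston 19. Boston has a majority (≥16).

Boston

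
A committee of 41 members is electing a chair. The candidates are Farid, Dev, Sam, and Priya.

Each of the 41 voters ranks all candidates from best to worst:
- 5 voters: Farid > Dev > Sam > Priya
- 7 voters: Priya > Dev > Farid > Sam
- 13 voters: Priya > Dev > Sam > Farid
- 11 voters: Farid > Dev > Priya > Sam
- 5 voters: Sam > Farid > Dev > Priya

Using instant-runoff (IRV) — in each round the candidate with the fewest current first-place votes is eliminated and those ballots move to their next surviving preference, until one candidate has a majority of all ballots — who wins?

Round 1: Farid 16, Dev 0, Sam 5, Priya 20. Dev eliminated.
Round 2: Farid 16, Sam 5, Priya 20. Sam eliminated.
Round 3: Farid 21, Priya 20. Farid has a majority (≥21).

Farid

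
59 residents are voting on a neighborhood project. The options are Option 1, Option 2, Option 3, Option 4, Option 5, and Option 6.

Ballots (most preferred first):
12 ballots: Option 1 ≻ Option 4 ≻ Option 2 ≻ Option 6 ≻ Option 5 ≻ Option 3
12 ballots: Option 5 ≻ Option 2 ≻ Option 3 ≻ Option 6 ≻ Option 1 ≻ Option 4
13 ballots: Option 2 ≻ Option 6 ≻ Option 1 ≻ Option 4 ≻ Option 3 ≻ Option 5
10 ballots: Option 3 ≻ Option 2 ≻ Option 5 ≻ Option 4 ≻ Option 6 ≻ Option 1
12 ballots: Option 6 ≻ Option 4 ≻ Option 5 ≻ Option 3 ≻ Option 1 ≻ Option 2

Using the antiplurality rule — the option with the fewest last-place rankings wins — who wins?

Last-place votes: Option 1 10, Option 2 12, Option 3 12, Option 4 12, Option 5 13, Option 6 0.

Option 6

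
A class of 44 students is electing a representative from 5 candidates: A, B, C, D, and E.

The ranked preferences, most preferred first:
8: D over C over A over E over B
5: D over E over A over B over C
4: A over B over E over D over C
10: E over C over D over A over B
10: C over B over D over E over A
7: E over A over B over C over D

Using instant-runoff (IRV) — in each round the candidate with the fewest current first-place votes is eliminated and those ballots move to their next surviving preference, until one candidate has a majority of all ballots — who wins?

Round 1: A 4, B 0, C 10, D 13, E 17. B eliminated.
Round 2: A 4, C 10, D 13, E 17. A eliminated.
Round 3: C 10, D 13, E 21. C eliminated.
Round 4: D 23, E 21. D has a majority (≥23).

D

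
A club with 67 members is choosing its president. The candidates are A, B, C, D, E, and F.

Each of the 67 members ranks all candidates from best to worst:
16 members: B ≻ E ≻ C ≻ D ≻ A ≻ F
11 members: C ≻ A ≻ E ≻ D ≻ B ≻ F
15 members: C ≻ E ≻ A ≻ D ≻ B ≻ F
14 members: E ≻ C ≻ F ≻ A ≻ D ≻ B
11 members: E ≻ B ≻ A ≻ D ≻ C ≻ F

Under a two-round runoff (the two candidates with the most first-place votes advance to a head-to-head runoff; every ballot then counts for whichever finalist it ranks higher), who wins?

E

Round 1 first-place votes: A 0, B 16, C 26, D 0, E 25, F 0. C and E advance.
Runoff: C is ranked above E on 26 ballots, E above C on 41.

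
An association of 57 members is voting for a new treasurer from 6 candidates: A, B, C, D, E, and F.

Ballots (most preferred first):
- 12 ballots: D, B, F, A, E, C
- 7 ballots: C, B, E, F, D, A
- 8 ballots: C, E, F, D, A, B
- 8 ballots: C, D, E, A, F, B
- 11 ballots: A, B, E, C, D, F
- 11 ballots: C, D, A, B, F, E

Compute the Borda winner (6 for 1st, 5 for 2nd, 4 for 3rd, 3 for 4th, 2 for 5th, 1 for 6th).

A: 12×3 + 7×1 + 8×2 + 8×3 + 11×6 + 11×4 = 193
B: 12×5 + 7×5 + 8×1 + 8×1 + 11×5 + 11×3 = 199
C: 12×1 + 7×6 + 8×6 + 8×6 + 11×3 + 11×6 = 249
D: 12×6 + 7×2 + 8×3 + 8×5 + 11×2 + 11×5 = 227
E: 12×2 + 7×4 + 8×5 + 8×4 + 11×4 + 11×1 = 179
F: 12×4 + 7×3 + 8×4 + 8×2 + 11×1 + 11×2 = 150

C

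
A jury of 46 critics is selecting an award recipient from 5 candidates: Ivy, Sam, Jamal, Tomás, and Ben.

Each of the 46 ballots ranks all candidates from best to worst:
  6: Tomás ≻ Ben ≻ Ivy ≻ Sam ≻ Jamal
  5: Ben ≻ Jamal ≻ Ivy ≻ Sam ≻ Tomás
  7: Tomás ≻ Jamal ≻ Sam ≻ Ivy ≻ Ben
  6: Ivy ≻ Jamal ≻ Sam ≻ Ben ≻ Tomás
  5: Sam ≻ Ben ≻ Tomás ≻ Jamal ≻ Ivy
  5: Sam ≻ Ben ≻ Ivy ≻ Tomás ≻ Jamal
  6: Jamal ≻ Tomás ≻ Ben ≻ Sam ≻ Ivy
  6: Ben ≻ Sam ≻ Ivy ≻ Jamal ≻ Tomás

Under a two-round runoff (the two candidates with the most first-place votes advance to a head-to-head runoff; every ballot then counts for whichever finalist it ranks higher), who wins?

Ben

Round 1 first-place votes: Ivy 6, Sam 10, Jamal 6, Tomás 13, Ben 11. Tomás and Ben advance.
Runoff: Tomás is ranked above Ben on 19 ballots, Ben above Tomás on 27.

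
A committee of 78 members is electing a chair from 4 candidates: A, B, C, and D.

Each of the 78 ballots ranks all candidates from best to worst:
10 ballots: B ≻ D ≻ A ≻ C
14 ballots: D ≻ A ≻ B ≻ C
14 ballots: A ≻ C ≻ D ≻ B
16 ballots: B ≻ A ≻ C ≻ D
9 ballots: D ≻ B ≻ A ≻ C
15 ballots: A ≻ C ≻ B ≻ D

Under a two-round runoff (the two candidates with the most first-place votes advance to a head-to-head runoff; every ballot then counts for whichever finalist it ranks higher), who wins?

A

Round 1 first-place votes: A 29, B 26, C 0, D 23. A and B advance.
Runoff: A is ranked above B on 43 ballots, B above A on 35.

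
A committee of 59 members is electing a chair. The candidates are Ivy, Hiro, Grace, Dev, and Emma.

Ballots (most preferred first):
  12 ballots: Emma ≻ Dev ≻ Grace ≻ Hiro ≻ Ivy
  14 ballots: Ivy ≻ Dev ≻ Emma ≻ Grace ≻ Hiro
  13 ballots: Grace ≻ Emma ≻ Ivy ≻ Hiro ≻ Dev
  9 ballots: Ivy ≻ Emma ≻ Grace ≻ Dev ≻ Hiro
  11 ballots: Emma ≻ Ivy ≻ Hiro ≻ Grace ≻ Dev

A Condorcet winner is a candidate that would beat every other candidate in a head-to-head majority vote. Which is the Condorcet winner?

Emma vs Ivy: 36–23
Emma vs Hiro: 59–0
Emma vs Grace: 46–13
Emma vs Dev: 45–14
Emma beats every other candidate.

Emma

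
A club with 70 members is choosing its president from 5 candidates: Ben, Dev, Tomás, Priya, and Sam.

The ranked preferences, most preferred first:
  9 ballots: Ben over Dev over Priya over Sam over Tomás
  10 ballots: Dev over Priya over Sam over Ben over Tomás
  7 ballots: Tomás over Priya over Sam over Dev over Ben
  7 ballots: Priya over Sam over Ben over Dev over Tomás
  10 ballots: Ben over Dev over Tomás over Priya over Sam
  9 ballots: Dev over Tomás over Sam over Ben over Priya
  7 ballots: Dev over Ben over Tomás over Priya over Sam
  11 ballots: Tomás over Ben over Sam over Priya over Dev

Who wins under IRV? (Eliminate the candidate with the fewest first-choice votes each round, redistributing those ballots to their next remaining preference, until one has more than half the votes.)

Ben

Round 1: Ben 19, Dev 26, Tomás 18, Priya 7, Sam 0. Sam eliminated.
Round 2: Ben 19, Dev 26, Tomás 18, Priya 7. Priya eliminated.
Round 3: Ben 26, Dev 26, Tomás 18. Tomás eliminated.
Round 4: Ben 37, Dev 33. Ben has a majority (≥36).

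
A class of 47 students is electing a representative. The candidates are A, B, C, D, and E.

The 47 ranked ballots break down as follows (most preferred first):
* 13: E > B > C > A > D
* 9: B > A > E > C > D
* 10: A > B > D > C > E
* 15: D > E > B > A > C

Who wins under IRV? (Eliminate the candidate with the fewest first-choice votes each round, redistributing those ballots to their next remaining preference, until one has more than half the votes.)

A

Round 1: A 10, B 9, C 0, D 15, E 13. C eliminated.
Round 2: A 10, B 9, D 15, E 13. B eliminated.
Round 3: A 19, D 15, E 13. E eliminated.
Round 4: A 32, D 15. A has a majority (≥24).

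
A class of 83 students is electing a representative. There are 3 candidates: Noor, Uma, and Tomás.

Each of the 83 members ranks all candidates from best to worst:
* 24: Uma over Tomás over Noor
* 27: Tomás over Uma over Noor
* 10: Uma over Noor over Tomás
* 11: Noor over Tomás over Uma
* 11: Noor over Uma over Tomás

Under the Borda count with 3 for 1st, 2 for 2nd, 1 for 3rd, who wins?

Noor: 24×1 + 27×1 + 10×2 + 11×3 + 11×3 = 137
Uma: 24×3 + 27×2 + 10×3 + 11×1 + 11×2 = 189
Tomás: 24×2 + 27×3 + 10×1 + 11×2 + 11×1 = 172

Uma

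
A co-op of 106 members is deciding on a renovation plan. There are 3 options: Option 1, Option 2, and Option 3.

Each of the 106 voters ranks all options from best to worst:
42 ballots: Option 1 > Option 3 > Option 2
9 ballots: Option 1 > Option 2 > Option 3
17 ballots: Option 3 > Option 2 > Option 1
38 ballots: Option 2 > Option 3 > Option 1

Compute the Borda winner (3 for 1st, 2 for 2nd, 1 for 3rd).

Option 3

Option 1: 42×3 + 9×3 + 17×1 + 38×1 = 208
Option 2: 42×1 + 9×2 + 17×2 + 38×3 = 208
Option 3: 42×2 + 9×1 + 17×3 + 38×2 = 220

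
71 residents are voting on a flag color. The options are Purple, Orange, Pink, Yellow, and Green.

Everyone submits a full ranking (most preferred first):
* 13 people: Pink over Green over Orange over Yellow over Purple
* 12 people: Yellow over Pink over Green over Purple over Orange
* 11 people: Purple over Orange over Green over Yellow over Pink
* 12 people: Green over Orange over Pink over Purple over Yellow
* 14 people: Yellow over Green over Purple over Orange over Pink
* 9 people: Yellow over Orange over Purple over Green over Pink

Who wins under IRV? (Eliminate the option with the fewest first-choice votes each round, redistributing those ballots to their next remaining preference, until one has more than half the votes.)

Round 1: Purple 11, Orange 0, Pink 13, Yellow 35, Green 12. Orange eliminated.
Round 2: Purple 11, Pink 13, Yellow 35, Green 12. Purple eliminated.
Round 3: Pink 13, Yellow 35, Green 23. Pink eliminated.
Round 4: Yellow 35, Green 36. Green has a majority (≥36).

Green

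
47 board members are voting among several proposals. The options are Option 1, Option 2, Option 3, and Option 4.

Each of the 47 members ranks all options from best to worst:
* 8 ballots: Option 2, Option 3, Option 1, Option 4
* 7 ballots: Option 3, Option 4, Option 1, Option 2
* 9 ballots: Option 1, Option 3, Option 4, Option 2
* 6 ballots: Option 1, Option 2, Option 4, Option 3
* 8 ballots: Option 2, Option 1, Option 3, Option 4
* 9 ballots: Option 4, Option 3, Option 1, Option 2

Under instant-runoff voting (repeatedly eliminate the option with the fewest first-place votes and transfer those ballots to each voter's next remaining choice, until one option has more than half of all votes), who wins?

Option 4

Round 1: Option 1 15, Option 2 16, Option 3 7, Option 4 9. Option 3 eliminated.
Round 2: Option 1 15, Option 2 16, Option 4 16. Option 1 eliminated.
Round 3: Option 2 22, Option 4 25. Option 4 has a majority (≥24).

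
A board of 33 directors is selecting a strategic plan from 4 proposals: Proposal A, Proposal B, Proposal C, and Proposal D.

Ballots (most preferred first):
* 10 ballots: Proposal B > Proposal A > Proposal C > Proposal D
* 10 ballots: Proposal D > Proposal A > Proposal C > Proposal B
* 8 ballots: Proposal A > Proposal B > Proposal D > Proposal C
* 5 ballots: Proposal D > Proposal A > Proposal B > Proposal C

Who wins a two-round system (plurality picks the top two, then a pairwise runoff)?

Round 1 first-place votes: Proposal A 8, Proposal B 10, Proposal C 0, Proposal D 15. Proposal D and Proposal B advance.
Runoff: Proposal D is ranked above Proposal B on 15 ballots, Proposal B above Proposal D on 18.

Proposal B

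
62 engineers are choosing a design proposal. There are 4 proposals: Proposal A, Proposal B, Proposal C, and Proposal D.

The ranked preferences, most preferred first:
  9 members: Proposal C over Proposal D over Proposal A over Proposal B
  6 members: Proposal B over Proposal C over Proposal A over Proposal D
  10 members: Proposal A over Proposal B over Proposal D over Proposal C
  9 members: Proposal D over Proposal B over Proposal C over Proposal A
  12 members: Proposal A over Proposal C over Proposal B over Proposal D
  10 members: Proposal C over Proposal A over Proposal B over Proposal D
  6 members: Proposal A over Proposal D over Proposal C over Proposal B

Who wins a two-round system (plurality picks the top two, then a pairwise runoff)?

Round 1 first-place votes: Proposal A 28, Proposal B 6, Proposal C 19, Proposal D 9. Proposal A and Proposal C advance.
Runoff: Proposal A is ranked above Proposal C on 28 ballots, Proposal C above Proposal A on 34.

Proposal C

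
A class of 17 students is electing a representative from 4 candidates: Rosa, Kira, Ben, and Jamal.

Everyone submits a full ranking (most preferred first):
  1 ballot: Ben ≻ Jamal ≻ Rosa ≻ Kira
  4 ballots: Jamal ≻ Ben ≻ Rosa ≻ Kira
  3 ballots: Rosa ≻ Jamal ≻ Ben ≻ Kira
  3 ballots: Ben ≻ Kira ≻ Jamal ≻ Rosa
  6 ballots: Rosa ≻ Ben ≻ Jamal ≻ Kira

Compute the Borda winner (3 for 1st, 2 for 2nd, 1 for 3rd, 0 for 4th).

Rosa: 1×1 + 4×1 + 3×3 + 3×0 + 6×3 = 32
Kira: 1×0 + 4×0 + 3×0 + 3×2 + 6×0 = 6
Ben: 1×3 + 4×2 + 3×1 + 3×3 + 6×2 = 35
Jamal: 1×2 + 4×3 + 3×2 + 3×1 + 6×1 = 29

Ben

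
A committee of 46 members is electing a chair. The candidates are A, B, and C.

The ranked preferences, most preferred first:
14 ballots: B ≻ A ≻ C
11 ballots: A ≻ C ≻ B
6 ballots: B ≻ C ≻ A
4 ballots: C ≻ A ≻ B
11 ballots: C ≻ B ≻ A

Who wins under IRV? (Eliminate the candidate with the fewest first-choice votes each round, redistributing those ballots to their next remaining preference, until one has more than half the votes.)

C

Round 1: A 11, B 20, C 15. A eliminated.
Round 2: B 20, C 26. C has a majority (≥24).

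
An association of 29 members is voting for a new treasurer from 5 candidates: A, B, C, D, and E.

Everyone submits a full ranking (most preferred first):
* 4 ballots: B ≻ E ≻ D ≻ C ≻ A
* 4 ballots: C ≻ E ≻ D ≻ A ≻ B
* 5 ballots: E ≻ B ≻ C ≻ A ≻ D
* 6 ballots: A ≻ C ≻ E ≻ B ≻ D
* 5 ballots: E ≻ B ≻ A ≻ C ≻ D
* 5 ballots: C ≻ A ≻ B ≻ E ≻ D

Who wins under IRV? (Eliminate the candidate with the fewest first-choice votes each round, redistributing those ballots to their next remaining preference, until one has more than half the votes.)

Round 1: A 6, B 4, C 9, D 0, E 10. D eliminated.
Round 2: A 6, B 4, C 9, E 10. B eliminated.
Round 3: A 6, C 9, E 14. A eliminated.
Round 4: C 15, E 14. C has a majority (≥15).

C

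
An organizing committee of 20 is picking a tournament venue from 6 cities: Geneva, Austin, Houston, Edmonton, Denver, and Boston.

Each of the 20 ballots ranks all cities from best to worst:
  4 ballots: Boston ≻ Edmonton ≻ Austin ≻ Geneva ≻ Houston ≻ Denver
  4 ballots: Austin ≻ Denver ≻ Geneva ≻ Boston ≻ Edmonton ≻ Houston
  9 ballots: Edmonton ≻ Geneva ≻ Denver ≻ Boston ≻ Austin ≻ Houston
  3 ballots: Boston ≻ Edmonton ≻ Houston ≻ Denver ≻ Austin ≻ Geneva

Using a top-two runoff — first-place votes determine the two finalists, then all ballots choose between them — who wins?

Boston

Round 1 first-place votes: Geneva 0, Austin 4, Houston 0, Edmonton 9, Denver 0, Boston 7. Edmonton and Boston advance.
Runoff: Edmonton is ranked above Boston on 9 ballots, Boston above Edmonton on 11.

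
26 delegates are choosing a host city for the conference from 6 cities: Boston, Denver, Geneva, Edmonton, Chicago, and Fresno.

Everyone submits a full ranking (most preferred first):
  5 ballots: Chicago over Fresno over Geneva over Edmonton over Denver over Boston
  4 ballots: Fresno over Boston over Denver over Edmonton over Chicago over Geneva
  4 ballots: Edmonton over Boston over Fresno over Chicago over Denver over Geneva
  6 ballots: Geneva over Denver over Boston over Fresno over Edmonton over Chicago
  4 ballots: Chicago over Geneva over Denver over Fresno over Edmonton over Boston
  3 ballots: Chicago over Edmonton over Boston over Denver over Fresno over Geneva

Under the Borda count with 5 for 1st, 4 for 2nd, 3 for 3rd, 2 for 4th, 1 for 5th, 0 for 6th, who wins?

Boston: 5×0 + 4×4 + 4×4 + 6×3 + 4×0 + 3×3 = 59
Denver: 5×1 + 4×3 + 4×1 + 6×4 + 4×3 + 3×2 = 63
Geneva: 5×3 + 4×0 + 4×0 + 6×5 + 4×4 + 3×0 = 61
Edmonton: 5×2 + 4×2 + 4×5 + 6×1 + 4×1 + 3×4 = 60
Chicago: 5×5 + 4×1 + 4×2 + 6×0 + 4×5 + 3×5 = 72
Fresno: 5×4 + 4×5 + 4×3 + 6×2 + 4×2 + 3×1 = 75

Fresno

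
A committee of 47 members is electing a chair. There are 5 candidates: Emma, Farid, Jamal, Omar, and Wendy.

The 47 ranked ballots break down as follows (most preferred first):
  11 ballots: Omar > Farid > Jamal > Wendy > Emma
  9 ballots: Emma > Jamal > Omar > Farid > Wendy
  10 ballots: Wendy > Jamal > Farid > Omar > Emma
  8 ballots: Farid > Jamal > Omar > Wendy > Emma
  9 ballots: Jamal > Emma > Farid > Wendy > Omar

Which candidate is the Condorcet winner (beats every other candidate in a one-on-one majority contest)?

Jamal

Jamal vs Emma: 38–9
Jamal vs Farid: 28–19
Jamal vs Omar: 36–11
Jamal vs Wendy: 37–10
Jamal beats every other candidate.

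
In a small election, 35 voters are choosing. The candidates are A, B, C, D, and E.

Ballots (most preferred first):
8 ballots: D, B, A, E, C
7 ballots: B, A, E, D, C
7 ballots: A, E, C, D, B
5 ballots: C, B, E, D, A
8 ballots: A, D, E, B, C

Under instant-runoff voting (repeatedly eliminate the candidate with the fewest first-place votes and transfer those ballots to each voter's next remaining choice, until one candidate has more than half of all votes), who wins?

Round 1: A 15, B 7, C 5, D 8, E 0. E eliminated.
Round 2: A 15, B 7, C 5, D 8. C eliminated.
Round 3: A 15, B 12, D 8. D eliminated.
Round 4: A 15, B 20. B has a majority (≥18).

B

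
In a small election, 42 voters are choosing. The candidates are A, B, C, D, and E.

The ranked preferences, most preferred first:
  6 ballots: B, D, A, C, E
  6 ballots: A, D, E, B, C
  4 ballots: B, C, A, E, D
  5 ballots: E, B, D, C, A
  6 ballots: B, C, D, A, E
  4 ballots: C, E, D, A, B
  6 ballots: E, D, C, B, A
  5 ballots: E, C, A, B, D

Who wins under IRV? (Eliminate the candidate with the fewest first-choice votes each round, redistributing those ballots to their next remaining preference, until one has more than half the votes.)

E

Round 1: A 6, B 16, C 4, D 0, E 16. D eliminated.
Round 2: A 6, B 16, C 4, E 16. C eliminated.
Round 3: A 6, B 16, E 20. A eliminated.
Round 4: B 16, E 26. E has a majority (≥22).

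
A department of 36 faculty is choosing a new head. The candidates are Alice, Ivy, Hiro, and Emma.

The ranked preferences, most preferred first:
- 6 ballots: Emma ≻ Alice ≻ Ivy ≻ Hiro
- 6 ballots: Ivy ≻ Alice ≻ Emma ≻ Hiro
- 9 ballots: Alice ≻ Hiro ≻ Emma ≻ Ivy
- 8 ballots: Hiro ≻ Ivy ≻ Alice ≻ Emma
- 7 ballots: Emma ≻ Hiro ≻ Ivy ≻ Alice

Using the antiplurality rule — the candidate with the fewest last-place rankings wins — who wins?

Last-place votes: Alice 7, Ivy 9, Hiro 12, Emma 8.

Alice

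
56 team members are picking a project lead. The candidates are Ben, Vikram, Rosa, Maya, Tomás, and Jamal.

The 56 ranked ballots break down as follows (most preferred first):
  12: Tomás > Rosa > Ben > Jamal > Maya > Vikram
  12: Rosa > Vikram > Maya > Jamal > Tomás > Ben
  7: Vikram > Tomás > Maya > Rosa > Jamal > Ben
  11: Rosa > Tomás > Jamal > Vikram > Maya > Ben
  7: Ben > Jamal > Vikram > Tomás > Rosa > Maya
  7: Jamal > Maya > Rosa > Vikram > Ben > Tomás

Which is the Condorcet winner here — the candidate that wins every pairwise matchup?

Rosa

Rosa vs Ben: 49–7
Rosa vs Vikram: 42–14
Rosa vs Maya: 42–14
Rosa vs Tomás: 30–26
Rosa vs Jamal: 42–14
Rosa beats every other candidate.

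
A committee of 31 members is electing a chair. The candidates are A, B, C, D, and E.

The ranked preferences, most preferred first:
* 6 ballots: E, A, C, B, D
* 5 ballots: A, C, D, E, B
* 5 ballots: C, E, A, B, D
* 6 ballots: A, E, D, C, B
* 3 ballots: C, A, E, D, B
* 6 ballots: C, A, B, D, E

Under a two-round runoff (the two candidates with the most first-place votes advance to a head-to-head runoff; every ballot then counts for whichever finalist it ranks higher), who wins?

Round 1 first-place votes: A 11, B 0, C 14, D 0, E 6. C and A advance.
Runoff: C is ranked above A on 14 ballots, A above C on 17.

A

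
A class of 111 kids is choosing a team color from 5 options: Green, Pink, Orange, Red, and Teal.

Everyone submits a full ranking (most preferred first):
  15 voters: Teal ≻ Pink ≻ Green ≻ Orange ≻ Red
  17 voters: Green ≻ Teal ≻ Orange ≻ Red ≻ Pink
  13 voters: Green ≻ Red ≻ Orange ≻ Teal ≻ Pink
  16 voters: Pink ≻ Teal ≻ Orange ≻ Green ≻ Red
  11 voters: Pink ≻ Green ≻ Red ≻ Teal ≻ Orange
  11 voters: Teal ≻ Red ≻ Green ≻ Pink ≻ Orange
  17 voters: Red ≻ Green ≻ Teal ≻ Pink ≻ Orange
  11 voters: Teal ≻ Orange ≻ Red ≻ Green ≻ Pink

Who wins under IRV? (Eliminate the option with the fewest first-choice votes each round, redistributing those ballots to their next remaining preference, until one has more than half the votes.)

Green

Round 1: Green 30, Pink 27, Orange 0, Red 17, Teal 37. Orange eliminated.
Round 2: Green 30, Pink 27, Red 17, Teal 37. Red eliminated.
Round 3: Green 47, Pink 27, Teal 37. Pink eliminated.
Round 4: Green 58, Teal 53. Green has a majority (≥56).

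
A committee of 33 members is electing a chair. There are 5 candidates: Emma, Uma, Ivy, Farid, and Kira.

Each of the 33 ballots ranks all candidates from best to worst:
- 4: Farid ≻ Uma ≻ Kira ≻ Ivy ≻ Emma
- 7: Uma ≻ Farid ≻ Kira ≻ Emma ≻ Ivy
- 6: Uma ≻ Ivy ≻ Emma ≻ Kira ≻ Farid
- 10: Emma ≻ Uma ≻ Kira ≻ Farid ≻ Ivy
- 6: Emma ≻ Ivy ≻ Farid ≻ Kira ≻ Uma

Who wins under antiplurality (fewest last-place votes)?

Kira

Last-place votes: Emma 4, Uma 6, Ivy 17, Farid 6, Kira 0.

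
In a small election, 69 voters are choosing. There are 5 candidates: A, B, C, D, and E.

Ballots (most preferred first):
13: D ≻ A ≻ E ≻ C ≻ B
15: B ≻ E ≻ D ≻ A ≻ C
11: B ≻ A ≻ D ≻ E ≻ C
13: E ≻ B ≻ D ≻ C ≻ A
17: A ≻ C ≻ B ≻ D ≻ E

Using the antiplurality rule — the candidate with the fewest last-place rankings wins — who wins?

D

Last-place votes: A 13, B 13, C 26, D 0, E 17.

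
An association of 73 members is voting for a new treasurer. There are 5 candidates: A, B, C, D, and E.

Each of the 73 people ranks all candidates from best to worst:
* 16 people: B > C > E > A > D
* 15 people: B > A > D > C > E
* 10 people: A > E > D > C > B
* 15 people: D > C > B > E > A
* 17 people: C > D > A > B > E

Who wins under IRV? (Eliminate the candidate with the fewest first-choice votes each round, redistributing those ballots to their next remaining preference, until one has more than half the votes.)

D

Round 1: A 10, B 31, C 17, D 15, E 0. E eliminated.
Round 2: A 10, B 31, C 17, D 15. A eliminated.
Round 3: B 31, C 17, D 25. C eliminated.
Round 4: B 31, D 42. D has a majority (≥37).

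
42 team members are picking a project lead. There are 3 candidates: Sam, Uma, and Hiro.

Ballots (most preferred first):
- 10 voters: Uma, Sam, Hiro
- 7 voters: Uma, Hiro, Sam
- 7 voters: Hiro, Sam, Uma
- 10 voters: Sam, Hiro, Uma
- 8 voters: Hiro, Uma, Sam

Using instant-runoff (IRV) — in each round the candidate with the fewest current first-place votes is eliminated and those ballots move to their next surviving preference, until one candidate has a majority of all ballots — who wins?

Hiro

Round 1: Sam 10, Uma 17, Hiro 15. Sam eliminated.
Round 2: Uma 17, Hiro 25. Hiro has a majority (≥22).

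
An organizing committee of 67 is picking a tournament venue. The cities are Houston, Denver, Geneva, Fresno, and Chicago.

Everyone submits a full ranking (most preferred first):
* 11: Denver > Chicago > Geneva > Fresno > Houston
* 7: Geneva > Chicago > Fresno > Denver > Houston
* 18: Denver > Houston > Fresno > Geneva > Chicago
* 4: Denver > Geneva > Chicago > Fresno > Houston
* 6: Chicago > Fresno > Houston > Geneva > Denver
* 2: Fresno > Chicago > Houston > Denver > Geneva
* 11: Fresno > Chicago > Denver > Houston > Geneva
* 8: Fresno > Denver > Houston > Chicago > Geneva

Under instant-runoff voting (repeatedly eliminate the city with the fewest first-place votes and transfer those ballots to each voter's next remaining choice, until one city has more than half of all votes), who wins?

Round 1: Houston 0, Denver 33, Geneva 7, Fresno 21, Chicago 6. Houston eliminated.
Round 2: Denver 33, Geneva 7, Fresno 21, Chicago 6. Chicago eliminated.
Round 3: Denver 33, Geneva 7, Fresno 27. Geneva eliminated.
Round 4: Denver 33, Fresno 34. Fresno has a majority (≥34).

Fresno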